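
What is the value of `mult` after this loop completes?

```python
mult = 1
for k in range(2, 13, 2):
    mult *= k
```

Product of even numbers 2 to 12
`mult` takes the values: 1 → 2 → 8 → 48 → 384 → 3840 → 46080

Answer: 46080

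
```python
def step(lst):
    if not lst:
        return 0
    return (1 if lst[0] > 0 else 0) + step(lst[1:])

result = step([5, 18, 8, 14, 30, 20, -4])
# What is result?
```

Count of positive elements in [5, 18, 8, 14, 30, 20, -4] = 6

Answer: 6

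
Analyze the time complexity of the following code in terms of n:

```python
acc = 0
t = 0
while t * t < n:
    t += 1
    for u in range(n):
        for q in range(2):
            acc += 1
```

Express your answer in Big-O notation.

Each loop level contributes: √n × n × 1. Multiplying the contributions gives O(n√n).

Answer: O(n√n)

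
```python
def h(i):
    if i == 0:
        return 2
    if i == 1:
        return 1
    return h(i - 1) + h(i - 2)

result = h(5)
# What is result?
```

Build up from base cases: h(0)=2, h(1)=1, h(2)=3, h(3)=4, h(4)=7, h(5)=11

Answer: 11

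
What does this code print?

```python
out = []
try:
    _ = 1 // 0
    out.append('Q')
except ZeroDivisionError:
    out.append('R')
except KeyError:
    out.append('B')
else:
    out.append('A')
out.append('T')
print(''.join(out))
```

Execution trace: 'R' (except ZeroDivisionError) → 'T' (after the try/except). Output: RT

Answer: RT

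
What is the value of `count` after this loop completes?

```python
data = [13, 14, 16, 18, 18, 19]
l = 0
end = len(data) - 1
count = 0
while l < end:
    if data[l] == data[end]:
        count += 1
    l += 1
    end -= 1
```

Count matching pairs from ends
`count` takes the values: 0

Answer: 0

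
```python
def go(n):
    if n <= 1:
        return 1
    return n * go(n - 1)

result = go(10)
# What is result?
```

go(10) = 10 * 9 * 8 * 7 * 6 * 5 * 4 * 3 * 2 * 1 = 3628800

Answer: 3628800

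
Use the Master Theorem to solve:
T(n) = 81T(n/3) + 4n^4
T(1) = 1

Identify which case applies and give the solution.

a=81, b=3, f(n)=4n^4. log_3(81) = 4. Since c=4 = 4, Case 2 applies: T(n) = Θ(n^log_b(a) · log n) = O(n^4 log n).

Answer: O(n^4 log n) - Case 2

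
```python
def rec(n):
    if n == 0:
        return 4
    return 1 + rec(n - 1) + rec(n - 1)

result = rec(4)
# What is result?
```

rec(n) = 1 + 2·rec(n-1), rec(0)=4. Closed form: (4+1)·2^4 - 1 = 79.

Answer: 79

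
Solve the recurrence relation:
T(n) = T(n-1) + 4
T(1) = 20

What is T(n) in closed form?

Unrolling: T(n) = T(1) + 4·(n-1) = 20 + 4(n-1) = 4n + 16.

Answer: T(n) = 4n + 16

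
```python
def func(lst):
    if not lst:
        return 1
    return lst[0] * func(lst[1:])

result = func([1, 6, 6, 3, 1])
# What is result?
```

Product over [1, 6, 6, 3, 1] = 1 * 6 * 6 * 3 * 1 = 108

Answer: 108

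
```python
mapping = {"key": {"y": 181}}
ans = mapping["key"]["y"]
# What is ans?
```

Trace:
`mapping = {"key": {"y": 181}}` → mapping = {'key': {'y': 181}}
`ans = mapping["key"]["y"]` → ans = 181
So ans = 181

Answer: 181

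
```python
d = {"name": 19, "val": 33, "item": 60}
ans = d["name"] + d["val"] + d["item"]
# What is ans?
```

Trace:
`d = {"name": 19, "val": 33, "item": 60}` → d = {'name': 19, 'val': 33, 'item': 60}
`ans = d["name"] + d["val"] + d["item"]` → ans = 112
So ans = 112

Answer: 112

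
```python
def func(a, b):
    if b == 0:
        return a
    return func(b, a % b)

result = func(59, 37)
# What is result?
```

func(59, 37) -> func(37, 22) -> func(22, 15) -> func(15, 7) -> func(7, 1) -> func(1, 0) -> 1

Answer: 1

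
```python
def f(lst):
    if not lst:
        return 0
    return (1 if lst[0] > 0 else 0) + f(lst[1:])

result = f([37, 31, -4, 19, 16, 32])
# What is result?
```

Count of positive elements in [37, 31, -4, 19, 16, 32] = 5

Answer: 5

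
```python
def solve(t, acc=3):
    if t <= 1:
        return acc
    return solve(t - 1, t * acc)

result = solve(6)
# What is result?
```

Accumulator trace (n, acc): (6, 3) -> (5, 18) -> (4, 90) -> (3, 360) -> (2, 1080) -> (1, 2160) -> return 2160

Answer: 2160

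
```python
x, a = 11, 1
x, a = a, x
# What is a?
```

Trace:
`x, a = 11, 1` → x = 11; a = 1
`x, a = a, x` → x = 1; a = 11
So a = 11

Answer: 11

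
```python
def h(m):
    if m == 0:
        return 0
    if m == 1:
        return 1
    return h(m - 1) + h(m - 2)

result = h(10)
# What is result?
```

Build up from base cases: h(0)=0, h(1)=1, h(2)=1, h(3)=2, h(4)=3, h(5)=5, h(6)=8, ..., h(10)=55

Answer: 55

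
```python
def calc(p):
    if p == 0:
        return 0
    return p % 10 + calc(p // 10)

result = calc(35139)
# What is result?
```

Sum of digits of 35139: 9 + 3 + 1 + 5 + 3 = 21

Answer: 21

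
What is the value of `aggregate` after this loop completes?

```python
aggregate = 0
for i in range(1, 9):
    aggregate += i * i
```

Sum of squares 1² to 8² = 204
`aggregate` takes the values: 0 → 1 → 5 → 14 → 30 → 55 → 91 → 140 → 204

Answer: 204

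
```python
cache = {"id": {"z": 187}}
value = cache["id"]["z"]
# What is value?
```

Trace:
`cache = {"id": {"z": 187}}` → cache = {'id': {'z': 187}}
`value = cache["id"]["z"]` → value = 187
So value = 187

Answer: 187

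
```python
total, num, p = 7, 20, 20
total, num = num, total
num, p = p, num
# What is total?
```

Trace:
`total, num, p = 7, 20, 20` → total = 7; num = 20; p = 20
`total, num = num, total` → total = 20; num = 7
`num, p = p, num` → num = 20; p = 7
So total = 20

Answer: 20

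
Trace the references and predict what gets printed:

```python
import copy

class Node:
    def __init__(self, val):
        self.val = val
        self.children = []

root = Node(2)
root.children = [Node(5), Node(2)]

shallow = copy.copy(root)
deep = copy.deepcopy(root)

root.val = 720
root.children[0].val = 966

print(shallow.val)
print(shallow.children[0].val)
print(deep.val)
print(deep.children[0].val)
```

Key concept: deep copy with custom objects.
Step by step:
`root = Node(2)` → root = Node(val=2, children=[])
`root.children = [Node(5), Node(2)]` → root = Node(val=2, children=[Node(val=5, children=[]), Node(val=2, children=[])])
`shallow = copy.copy(root)` → shallow = Node(val=2, children=[Node(val=5, children=[]), Node(val=2, children=[])])
`deep = copy.deepcopy(root)` → deep = Node(val=2, children=[Node(val=5, children=[]), Node(val=2, children=[])])
`root.val = 720` → root = Node(val=720, children=[Node(val=5, children=[]), Node(val=2, children=[])])
`root.children[0].val = 966` → root = Node(val=720, children=[Node(val=966, children=[]), Node(val=2, children=[])]); shallow = Node(val=2, children=[Node(val=966, children=[]), Node(val=2, children=[])])
`print(shallow.val)` → prints 2
`print(shallow.children[0].val)` → prints 966
`print(deep.val)` → prints 2
`print(deep.children[0].val)` → prints 5

Answer:
2
966
2
5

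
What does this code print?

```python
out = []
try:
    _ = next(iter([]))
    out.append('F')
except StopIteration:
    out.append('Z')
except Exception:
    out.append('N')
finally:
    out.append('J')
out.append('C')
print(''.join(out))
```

Execution trace: 'Z' (except StopIteration) → 'J' (finally) → 'C' (after the try/except). Output: ZJC

Answer: ZJC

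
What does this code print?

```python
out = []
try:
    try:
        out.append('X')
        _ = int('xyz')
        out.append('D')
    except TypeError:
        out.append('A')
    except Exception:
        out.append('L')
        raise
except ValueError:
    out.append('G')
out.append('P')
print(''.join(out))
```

Execution trace: 'X' (inner try body) → 'L' (inner except Exception) → 'G' (outer except ValueError) → 'P' (after the try/except). Output: XLGP

Answer: XLGP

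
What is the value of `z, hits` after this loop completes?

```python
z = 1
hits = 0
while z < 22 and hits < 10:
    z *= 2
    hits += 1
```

Double until >= 22 or 10 iterations
`z, hits` takes the values: (1, 0) → (2, 0) → (2, 1) → (4, 1) → (4, 2) → (8, 2) → (8, 3) → (16, 3) → (16, 4) → (32, 4) → (32, 5)

Answer: 32, 5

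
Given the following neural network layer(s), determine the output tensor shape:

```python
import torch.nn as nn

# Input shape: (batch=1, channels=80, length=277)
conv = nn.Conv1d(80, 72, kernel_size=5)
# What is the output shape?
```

Input: (1, 80, 277) -> Output: (1, 72, 273)

Answer: (1, 72, 273)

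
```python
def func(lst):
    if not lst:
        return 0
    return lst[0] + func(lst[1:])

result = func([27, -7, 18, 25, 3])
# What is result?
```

27 + (-7) + 18 + 25 + 3 + 0 = 66

Answer: 66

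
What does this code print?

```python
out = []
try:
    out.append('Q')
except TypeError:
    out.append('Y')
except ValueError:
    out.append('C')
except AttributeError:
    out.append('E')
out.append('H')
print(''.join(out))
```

Execution trace: 'Q' (try body, no exception) → 'H' (after the try/except). Output: QH

Answer: QH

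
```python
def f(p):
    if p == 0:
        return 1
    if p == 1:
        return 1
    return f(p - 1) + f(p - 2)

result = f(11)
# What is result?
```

Build up from base cases: f(0)=1, f(1)=1, f(2)=2, f(3)=3, f(4)=5, f(5)=8, f(6)=13, ..., f(11)=144

Answer: 144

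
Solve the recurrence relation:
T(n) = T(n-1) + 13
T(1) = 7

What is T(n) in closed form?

Unrolling: T(n) = T(1) + 13·(n-1) = 7 + 13(n-1) = 13n - 6.

Answer: T(n) = 13n - 6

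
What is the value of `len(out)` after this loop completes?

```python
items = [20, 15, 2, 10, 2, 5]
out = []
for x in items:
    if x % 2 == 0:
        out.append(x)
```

Count even numbers in [20, 15, 2, 10, 2, 5]
`out` takes the values: [] → [20] → [20, 2] → [20, 2, 10] → [20, 2, 10, 2]
So `len(out)` = 4

Answer: 4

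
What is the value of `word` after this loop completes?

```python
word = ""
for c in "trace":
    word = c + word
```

Reverse 'trace'
`word` takes the values: "" → "t" → "rt" → "art" → "cart" → "ecart"

Answer: "ecart"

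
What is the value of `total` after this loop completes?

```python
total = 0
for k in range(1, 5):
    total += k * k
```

Sum of squares 1² to 4² = 30
`total` takes the values: 0 → 1 → 5 → 14 → 30

Answer: 30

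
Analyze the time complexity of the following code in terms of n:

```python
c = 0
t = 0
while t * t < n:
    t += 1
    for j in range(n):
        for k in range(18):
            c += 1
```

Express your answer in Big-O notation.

Each loop level contributes: √n × n × 1. Multiplying the contributions gives O(n√n).

Answer: O(n√n)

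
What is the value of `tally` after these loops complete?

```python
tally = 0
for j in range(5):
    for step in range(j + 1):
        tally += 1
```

Triangle: 1 + 2 + ... + 5
`tally` takes the values: 0 → 1 → 2 → 3 → 4 → 5 → 6 → 7 → 8 → 9 → 10 → 11 → 12 → 13 → 14 → 15

Answer: 15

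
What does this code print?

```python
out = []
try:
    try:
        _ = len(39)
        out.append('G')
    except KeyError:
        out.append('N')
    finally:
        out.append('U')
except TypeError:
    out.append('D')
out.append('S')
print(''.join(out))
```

Execution trace: 'U' (finally) → 'D' (outer except TypeError) → 'S' (after the try/except). Output: UDS

Answer: UDS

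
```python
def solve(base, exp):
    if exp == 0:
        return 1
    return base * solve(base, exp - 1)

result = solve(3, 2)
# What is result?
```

solve(3, 2) = 3 * 3 = 9

Answer: 9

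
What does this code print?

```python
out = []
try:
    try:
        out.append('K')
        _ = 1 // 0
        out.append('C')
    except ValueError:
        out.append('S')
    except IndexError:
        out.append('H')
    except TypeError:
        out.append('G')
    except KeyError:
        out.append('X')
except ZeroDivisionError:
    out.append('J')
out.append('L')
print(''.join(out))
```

Execution trace: 'K' (try body) → 'J' (outer except ZeroDivisionError) → 'L' (after the try/except). Output: KJL

Answer: KJL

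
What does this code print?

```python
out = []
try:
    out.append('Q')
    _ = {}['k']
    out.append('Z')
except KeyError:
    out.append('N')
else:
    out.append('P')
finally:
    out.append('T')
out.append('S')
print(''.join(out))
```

Execution trace: 'Q' (try body) → 'N' (except KeyError) → 'T' (finally) → 'S' (after the try/except). Output: QNTS

Answer: QNTS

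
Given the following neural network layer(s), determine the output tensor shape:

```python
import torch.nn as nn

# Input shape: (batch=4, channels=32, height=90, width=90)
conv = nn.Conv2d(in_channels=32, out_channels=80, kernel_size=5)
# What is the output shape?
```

Input: (4, 32, 90, 90) -> Output: (4, 80, 86, 86)

Answer: (4, 80, 86, 86)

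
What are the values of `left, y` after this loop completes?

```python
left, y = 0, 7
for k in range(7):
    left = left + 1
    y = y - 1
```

left goes 0→7, y goes 7→0
`left, y` takes the values: (0, 7) → (1, 7) → (1, 6) → (2, 6) → (2, 5) → (3, 5) → (3, 4) → (4, 4) → (4, 3) → (5, 3) → (5, 2) → (6, 2) → (6, 1) → (7, 1) → (7, 0)

Answer: 7, 0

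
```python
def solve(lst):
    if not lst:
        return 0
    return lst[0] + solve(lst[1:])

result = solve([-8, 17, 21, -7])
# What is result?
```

(-8) + 17 + 21 + (-7) + 0 = 23

Answer: 23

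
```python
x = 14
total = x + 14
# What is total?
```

Trace:
`x = 14` → x = 14
`total = x + 14` → total = 28
So total = 28

Answer: 28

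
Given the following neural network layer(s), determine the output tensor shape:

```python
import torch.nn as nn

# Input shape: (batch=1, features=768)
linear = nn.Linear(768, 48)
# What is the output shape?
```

Input: (1, 768) -> Output: (1, 48)

Answer: (1, 48)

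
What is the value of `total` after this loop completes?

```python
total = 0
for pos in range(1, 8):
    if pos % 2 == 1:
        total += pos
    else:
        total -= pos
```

Add odd, subtract even
`total` takes the values: 0 → 1 → -1 → 2 → -2 → 3 → -3 → 4

Answer: 4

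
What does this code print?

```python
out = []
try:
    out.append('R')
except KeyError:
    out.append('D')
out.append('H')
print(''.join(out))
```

Execution trace: 'R' (try body, no exception) → 'H' (after the try/except). Output: RH

Answer: RH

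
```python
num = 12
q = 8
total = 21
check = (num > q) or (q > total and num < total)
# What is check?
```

Trace:
`num = 12` → num = 12
`q = 8` → q = 8
`total = 21` → total = 21
`check = (num > q) or (q > total and num < total)` → check = True
So check = True

Answer: True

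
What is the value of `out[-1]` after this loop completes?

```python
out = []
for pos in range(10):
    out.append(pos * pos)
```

Last element of squares 0 to 9
`out` takes the values: [] → [0] → [0, 1] → [0, 1, 4] → [0, 1, 4, 9] → [0, 1, 4, 9, 16] → [0, 1, 4, 9, 16, 25] → [0, 1, 4, 9, 16, 25, 36] → [0, 1, 4, 9, 16, 25, 36, 49] → [0, 1, 4, 9, 16, 25, 36, 49, 64] → [0, 1, 4, 9, 16, 25, 36, 49, 64, 81]
So `out[-1]` = 81

Answer: 81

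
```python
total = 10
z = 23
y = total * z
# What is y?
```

Trace:
`total = 10` → total = 10
`z = 23` → z = 23
`y = total * z` → y = 230
So y = 230

Answer: 230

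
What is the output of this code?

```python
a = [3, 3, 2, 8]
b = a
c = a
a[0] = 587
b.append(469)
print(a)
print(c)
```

Key concept: multiple aliases.
Step by step:
`a = [3, 3, 2, 8]` → a = [3, 3, 2, 8]
`b = a` → b = [3, 3, 2, 8] (same object as a)
`c = a` → c = [3, 3, 2, 8] (same object as a, b)
`a[0] = 587` → a = [587, 3, 2, 8] (same object as b, c); b = [587, 3, 2, 8] (same object as a, c); c = [587, 3, 2, 8] (same object as a, b)
`b.append(469)` → a = [587, 3, 2, 8, 469] (same object as b, c); b = [587, 3, 2, 8, 469] (same object as a, c); c = [587, 3, 2, 8, 469] (same object as a, b)
`print(a)` → prints [587, 3, 2, 8, 469]
`print(c)` → prints [587, 3, 2, 8, 469]

Answer:
[587, 3, 2, 8, 469]
[587, 3, 2, 8, 469]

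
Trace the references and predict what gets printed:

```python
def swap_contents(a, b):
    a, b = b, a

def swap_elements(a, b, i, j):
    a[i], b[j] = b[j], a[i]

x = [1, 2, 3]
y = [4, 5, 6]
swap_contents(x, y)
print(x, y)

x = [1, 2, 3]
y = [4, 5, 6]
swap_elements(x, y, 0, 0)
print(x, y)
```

Key concept: parameter rebinding vs mutation.
Step by step:
`x = [1, 2, 3]` → x = [1, 2, 3]
`y = [4, 5, 6]` → y = [4, 5, 6]
`swap_contents(x, y)` → no visible change to tracked variables
`print(x, y)` → prints [1, 2, 3] [4, 5, 6]
`x = [1, 2, 3]` → x = [1, 2, 3]
`y = [4, 5, 6]` → y = [4, 5, 6]
`swap_elements(x, y, 0, 0)` → x = [4, 2, 3]; y = [1, 5, 6]
`print(x, y)` → prints [4, 2, 3] [1, 5, 6]

Answer:
[1, 2, 3] [4, 5, 6]
[4, 2, 3] [1, 5, 6]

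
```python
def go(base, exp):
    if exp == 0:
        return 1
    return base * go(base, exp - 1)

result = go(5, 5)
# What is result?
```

go(5, 5) = 5 * 5 * 5 * 5 * 5 = 3125

Answer: 3125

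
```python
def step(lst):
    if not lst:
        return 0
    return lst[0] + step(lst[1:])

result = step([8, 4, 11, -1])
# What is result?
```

8 + 4 + 11 + (-1) + 0 = 22

Answer: 22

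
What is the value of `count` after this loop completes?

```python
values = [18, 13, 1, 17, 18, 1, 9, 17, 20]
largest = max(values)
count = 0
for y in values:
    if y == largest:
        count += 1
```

Count of max value 20 in [18, 13, 1, 17, 18, 1, 9, 17, 20]
`count` takes the values: 0 → 1

Answer: 1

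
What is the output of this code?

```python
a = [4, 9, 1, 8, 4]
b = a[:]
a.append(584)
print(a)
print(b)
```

Key concept: slice [:] creates copy.
Step by step:
`a = [4, 9, 1, 8, 4]` → a = [4, 9, 1, 8, 4]
`b = a[:]` → b = [4, 9, 1, 8, 4]
`a.append(584)` → a = [4, 9, 1, 8, 4, 584]
`print(a)` → prints [4, 9, 1, 8, 4, 584]
`print(b)` → prints [4, 9, 1, 8, 4]

Answer:
[4, 9, 1, 8, 4, 584]
[4, 9, 1, 8, 4]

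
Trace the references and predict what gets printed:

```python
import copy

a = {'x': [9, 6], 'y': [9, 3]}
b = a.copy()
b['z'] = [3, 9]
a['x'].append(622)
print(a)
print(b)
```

Key concept: shallow copy of dict with mutable values.
Step by step:
`a = {'x': [9, 6], 'y': [9, 3]}` → a = {'x': [9, 6], 'y': [9, 3]}
`b = a.copy()` → b = {'x': [9, 6], 'y': [9, 3]}
`b['z'] = [3, 9]` → b = {'x': [9, 6], 'y': [9, 3], 'z': [3, 9]}
`a['x'].append(622)` → a = {'x': [9, 6, 622], 'y': [9, 3]}; b = {'x': [9, 6, 622], 'y': [9, 3], 'z': [3, 9]}
`print(a)` → prints {'x': [9, 6, 622], 'y': [9, 3]}
`print(b)` → prints {'x': [9, 6, 622], 'y': [9, 3], 'z': [3, 9]}

Answer:
{'x': [9, 6, 622], 'y': [9, 3]}
{'x': [9, 6, 622], 'y': [9, 3], 'z': [3, 9]}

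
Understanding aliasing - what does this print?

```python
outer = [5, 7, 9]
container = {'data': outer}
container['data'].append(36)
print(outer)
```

Key concept: dict holds reference to list.
Step by step:
`outer = [5, 7, 9]` → outer = [5, 7, 9]
`container = {'data': outer}` → container = {'data': [5, 7, 9]}
`container['data'].append(36)` → outer = [5, 7, 9, 36]; container = {'data': [5, 7, 9, 36]}
`print(outer)` → prints [5, 7, 9, 36]

Answer: [5, 7, 9, 36]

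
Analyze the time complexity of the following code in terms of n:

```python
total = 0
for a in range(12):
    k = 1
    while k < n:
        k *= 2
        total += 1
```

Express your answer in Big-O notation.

Each loop level contributes: 1 × log n. Multiplying the contributions gives O(log n).

Answer: O(log n)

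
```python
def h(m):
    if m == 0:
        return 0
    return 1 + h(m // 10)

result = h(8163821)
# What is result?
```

Count of digits of 8163821: 7

Answer: 7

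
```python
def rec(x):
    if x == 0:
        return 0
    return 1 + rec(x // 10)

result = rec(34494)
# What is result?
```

Count of digits of 34494: 5

Answer: 5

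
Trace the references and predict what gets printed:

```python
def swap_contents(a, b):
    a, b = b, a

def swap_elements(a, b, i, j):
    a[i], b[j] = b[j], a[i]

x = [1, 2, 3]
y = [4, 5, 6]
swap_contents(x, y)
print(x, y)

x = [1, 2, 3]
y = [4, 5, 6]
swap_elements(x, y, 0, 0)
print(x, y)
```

Key concept: parameter rebinding vs mutation.
Step by step:
`x = [1, 2, 3]` → x = [1, 2, 3]
`y = [4, 5, 6]` → y = [4, 5, 6]
`swap_contents(x, y)` → no visible change to tracked variables
`print(x, y)` → prints [1, 2, 3] [4, 5, 6]
`x = [1, 2, 3]` → x = [1, 2, 3]
`y = [4, 5, 6]` → y = [4, 5, 6]
`swap_elements(x, y, 0, 0)` → x = [4, 2, 3]; y = [1, 5, 6]
`print(x, y)` → prints [4, 2, 3] [1, 5, 6]

Answer:
[1, 2, 3] [4, 5, 6]
[4, 2, 3] [1, 5, 6]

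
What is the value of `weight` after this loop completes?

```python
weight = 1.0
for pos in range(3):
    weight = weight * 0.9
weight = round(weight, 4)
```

Exponential decay: 1.0 * 0.9^3
`weight` takes the values: 1.0 → 0.9 → 0.81 → 0.729

Answer: 0.729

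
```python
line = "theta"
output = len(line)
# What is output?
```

Trace:
`line = "theta"` → line = 'theta'
`output = len(line)` → output = 5
So output = 5

Answer: 5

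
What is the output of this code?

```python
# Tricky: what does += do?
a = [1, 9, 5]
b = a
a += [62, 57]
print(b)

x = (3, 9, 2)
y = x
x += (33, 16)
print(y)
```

Key concept: += behavior differs for mutable vs immutable.
Step by step:
`a = [1, 9, 5]` → a = [1, 9, 5]
`b = a` → b = [1, 9, 5] (same object as a)
`a += [62, 57]` → a = [1, 9, 5, 62, 57] (same object as b); b = [1, 9, 5, 62, 57] (same object as a)
`print(b)` → prints [1, 9, 5, 62, 57]
`x = (3, 9, 2)` → x = (3, 9, 2)
`y = x` → y = (3, 9, 2)
`x += (33, 16)` → x = (3, 9, 2, 33, 16)
`print(y)` → prints (3, 9, 2)

Answer:
[1, 9, 5, 62, 57]
(3, 9, 2)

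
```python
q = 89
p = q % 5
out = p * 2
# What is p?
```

Trace:
`q = 89` → q = 89
`p = q % 5` → p = 4
`out = p * 2` → out = 8
So p = 4

Answer: 4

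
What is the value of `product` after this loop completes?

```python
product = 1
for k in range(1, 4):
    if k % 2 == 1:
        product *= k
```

Product of odd numbers 1 to 3
`product` takes the values: 1 → 3

Answer: 3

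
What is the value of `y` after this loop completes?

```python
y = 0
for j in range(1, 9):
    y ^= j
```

XOR of 1 to 8
`y` takes the values: 0 → 1 → 3 → 0 → 4 → 1 → 7 → 0 → 8

Answer: 8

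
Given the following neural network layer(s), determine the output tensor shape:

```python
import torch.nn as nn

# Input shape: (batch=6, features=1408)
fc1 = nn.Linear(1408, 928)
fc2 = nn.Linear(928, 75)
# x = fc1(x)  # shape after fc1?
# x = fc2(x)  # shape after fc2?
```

Input: (6, 1408) -> after fc1: (6, 928) -> Output: (6, 75)

Answer: (6, 75)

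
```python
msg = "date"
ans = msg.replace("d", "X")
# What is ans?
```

Trace:
`msg = "date"` → msg = 'date'
`ans = msg.replace("d", "X")` → ans = 'Xate'
So ans = 'Xate'

Answer: 'Xate'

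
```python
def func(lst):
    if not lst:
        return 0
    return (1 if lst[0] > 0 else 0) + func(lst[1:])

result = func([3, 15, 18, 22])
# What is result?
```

Count of positive elements in [3, 15, 18, 22] = 4

Answer: 4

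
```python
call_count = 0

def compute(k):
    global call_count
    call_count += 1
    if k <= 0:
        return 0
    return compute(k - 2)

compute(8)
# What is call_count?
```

Linear recursion stepping by 2: 5 calls from k=8 down to ≤0.

Answer: 5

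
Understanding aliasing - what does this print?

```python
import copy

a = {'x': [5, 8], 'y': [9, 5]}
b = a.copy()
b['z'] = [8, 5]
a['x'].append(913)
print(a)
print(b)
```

Key concept: shallow copy of dict with mutable values.
Step by step:
`a = {'x': [5, 8], 'y': [9, 5]}` → a = {'x': [5, 8], 'y': [9, 5]}
`b = a.copy()` → b = {'x': [5, 8], 'y': [9, 5]}
`b['z'] = [8, 5]` → b = {'x': [5, 8], 'y': [9, 5], 'z': [8, 5]}
`a['x'].append(913)` → a = {'x': [5, 8, 913], 'y': [9, 5]}; b = {'x': [5, 8, 913], 'y': [9, 5], 'z': [8, 5]}
`print(a)` → prints {'x': [5, 8, 913], 'y': [9, 5]}
`print(b)` → prints {'x': [5, 8, 913], 'y': [9, 5], 'z': [8, 5]}

Answer:
{'x': [5, 8, 913], 'y': [9, 5]}
{'x': [5, 8, 913], 'y': [9, 5], 'z': [8, 5]}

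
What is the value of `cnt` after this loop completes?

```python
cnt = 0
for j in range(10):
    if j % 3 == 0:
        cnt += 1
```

Count numbers divisible by 3 in range(10)
`cnt` takes the values: 0 → 1 → 2 → 3 → 4

Answer: 4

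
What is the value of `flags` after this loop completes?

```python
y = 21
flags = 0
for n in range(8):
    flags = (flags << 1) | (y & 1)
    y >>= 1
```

Reverse lowest 8 bits of 21
`flags` takes the values: 0 → 1 → 2 → 5 → 10 → 21 → 42 → 84 → 168

Answer: 168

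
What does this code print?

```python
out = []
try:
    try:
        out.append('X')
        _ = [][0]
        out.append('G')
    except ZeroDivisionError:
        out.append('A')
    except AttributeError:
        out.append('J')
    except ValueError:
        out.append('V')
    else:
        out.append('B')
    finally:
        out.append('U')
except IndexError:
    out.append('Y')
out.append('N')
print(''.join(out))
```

Execution trace: 'X' (try body) → 'U' (finally) → 'Y' (outer except IndexError) → 'N' (after the try/except). Output: XUYN

Answer: XUYN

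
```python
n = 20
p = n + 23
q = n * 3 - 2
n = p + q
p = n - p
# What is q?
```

Trace:
`n = 20` → n = 20
`p = n + 23` → p = 43
`q = n * 3 - 2` → q = 58
`n = p + q` → n = 101
`p = n - p` → p = 58
So q = 58

Answer: 58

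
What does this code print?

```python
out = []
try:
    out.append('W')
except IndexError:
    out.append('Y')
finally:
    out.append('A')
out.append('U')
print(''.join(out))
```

Execution trace: 'W' (try body, no exception) → 'A' (finally) → 'U' (after the try/except). Output: WAU

Answer: WAU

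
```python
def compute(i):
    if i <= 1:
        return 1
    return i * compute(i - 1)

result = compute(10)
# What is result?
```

compute(10) = 10 * 9 * 8 * 7 * 6 * 5 * 4 * 3 * 2 * 1 = 3628800

Answer: 3628800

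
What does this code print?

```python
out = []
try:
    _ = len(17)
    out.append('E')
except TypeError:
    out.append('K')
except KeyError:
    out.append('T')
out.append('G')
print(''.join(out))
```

Execution trace: 'K' (except TypeError) → 'G' (after the try/except). Output: KG

Answer: KG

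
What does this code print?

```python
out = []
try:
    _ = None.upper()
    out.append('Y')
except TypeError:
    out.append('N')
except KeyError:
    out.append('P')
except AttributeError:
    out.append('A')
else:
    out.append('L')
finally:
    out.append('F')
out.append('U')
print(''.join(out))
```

Execution trace: 'A' (except AttributeError) → 'F' (finally) → 'U' (after the try/except). Output: AFU

Answer: AFU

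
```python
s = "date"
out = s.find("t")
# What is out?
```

Trace:
`s = "date"` → s = 'date'
`out = s.find("t")` → out = 2
So out = 2

Answer: 2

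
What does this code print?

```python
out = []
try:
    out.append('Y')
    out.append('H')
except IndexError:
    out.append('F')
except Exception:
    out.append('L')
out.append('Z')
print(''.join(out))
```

Execution trace: 'Y' (try body) → 'H' (try body, no exception) → 'Z' (after the try/except). Output: YHZ

Answer: YHZ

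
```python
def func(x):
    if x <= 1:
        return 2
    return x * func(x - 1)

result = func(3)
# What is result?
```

func(3) = 3 * 2 * 2 = 12

Answer: 12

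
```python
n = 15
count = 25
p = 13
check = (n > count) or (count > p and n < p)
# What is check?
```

Trace:
`n = 15` → n = 15
`count = 25` → count = 25
`p = 13` → p = 13
`check = (n > count) or (count > p and n < p)` → check = False
So check = False

Answer: False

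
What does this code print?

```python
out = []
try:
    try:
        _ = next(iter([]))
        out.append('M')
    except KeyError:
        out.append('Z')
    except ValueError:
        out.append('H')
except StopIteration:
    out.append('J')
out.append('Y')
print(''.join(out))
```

Execution trace: 'J' (outer except StopIteration) → 'Y' (after the try/except). Output: JY

Answer: JY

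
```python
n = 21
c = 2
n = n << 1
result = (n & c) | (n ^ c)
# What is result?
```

Trace:
`n = 21` → n = 21
`c = 2` → c = 2
`n = n << 1` → n = 42
`result = (n & c) | (n ^ c)` → result = 42
So result = 42

Answer: 42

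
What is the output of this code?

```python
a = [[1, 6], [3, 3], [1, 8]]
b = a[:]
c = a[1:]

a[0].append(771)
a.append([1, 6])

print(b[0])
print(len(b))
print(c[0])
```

Key concept: slice with nested mutation.
Step by step:
`a = [[1, 6], [3, 3], [1, 8]]` → a = [[1, 6], [3, 3], [1, 8]]
`b = a[:]` → b = [[1, 6], [3, 3], [1, 8]]
`c = a[1:]` → c = [[3, 3], [1, 8]]
`a[0].append(771)` → a = [[1, 6, 771], [3, 3], [1, 8]]; b = [[1, 6, 771], [3, 3], [1, 8]]
`a.append([1, 6])` → a = [[1, 6, 771], [3, 3], [1, 8], [1, 6]]
`print(b[0])` → prints [1, 6, 771]
`print(len(b))` → prints 3
`print(c[0])` → prints [3, 3]

Answer:
[1, 6, 771]
3
[3, 3]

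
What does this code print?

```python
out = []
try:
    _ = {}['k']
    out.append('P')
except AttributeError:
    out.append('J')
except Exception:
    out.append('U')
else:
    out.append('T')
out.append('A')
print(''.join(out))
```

Execution trace: 'U' (except Exception) → 'A' (after the try/except). Output: UA

Answer: UA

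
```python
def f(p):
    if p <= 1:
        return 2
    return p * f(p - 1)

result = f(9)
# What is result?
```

f(9) = 9 * 8 * 7 * 6 * 5 * 4 * 3 * 2 * 2 = 725760

Answer: 725760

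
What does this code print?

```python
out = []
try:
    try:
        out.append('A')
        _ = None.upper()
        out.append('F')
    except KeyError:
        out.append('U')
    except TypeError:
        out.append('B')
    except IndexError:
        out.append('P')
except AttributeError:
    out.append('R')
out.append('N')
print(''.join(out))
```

Execution trace: 'A' (try body) → 'R' (outer except AttributeError) → 'N' (after the try/except). Output: ARN

Answer: ARN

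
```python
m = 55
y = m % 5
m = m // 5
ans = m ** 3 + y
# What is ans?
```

Trace:
`m = 55` → m = 55
`y = m % 5` → y = 0
`m = m // 5` → m = 11
`ans = m ** 3 + y` → ans = 1331
So ans = 1331

Answer: 1331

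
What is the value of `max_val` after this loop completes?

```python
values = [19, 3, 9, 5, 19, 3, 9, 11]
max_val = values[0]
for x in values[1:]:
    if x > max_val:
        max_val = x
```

Maximum of [19, 3, 9, 5, 19, 3, 9, 11]
`max_val` takes the values: 19

Answer: 19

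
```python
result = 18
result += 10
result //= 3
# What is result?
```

Trace:
`result = 18` → result = 18
`result += 10` → result = 28
`result //= 3` → result = 9
So result = 9

Answer: 9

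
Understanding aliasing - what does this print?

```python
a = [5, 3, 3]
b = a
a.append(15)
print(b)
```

Key concept: basic list aliasing.
Step by step:
`a = [5, 3, 3]` → a = [5, 3, 3]
`b = a` → b = [5, 3, 3] (same object as a)
`a.append(15)` → a = [5, 3, 3, 15] (same object as b); b = [5, 3, 3, 15] (same object as a)
`print(b)` → prints [5, 3, 3, 15]

Answer: [5, 3, 3, 15]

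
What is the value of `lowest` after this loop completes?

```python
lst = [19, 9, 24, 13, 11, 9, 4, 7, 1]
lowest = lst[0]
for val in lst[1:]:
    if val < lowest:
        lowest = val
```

Minimum of [19, 9, 24, 13, 11, 9, 4, 7, 1]
`lowest` takes the values: 19 → 9 → 4 → 1

Answer: 1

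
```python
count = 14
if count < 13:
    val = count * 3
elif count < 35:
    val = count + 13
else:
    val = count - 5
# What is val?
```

Trace:
`count = 14` → count = 14
`if count < 13: ...` → count < 13 is False, count < 35 is True → val = 27
So val = 27

Answer: 27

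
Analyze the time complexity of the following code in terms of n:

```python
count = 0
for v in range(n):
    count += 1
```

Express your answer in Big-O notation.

Each loop level contributes: n. Multiplying the contributions gives O(n).

Answer: O(n)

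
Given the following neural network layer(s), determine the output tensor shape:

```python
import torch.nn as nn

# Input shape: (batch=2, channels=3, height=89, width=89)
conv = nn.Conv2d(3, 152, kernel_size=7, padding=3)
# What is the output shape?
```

Input: (2, 3, 89, 89) -> Output: (2, 152, 89, 89)

Answer: (2, 152, 89, 89)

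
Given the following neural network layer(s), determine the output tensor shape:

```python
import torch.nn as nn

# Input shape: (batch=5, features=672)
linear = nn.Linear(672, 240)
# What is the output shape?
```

Input: (5, 672) -> Output: (5, 240)

Answer: (5, 240)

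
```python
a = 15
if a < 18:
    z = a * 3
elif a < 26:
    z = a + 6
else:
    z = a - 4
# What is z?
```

Trace:
`a = 15` → a = 15
`if a < 18: ...` → a < 18 is True → z = 45
So z = 45

Answer: 45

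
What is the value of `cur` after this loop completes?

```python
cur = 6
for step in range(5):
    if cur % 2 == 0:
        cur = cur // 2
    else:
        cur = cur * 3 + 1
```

Collatz-style transformation from 6
`cur` takes the values: 6 → 3 → 10 → 5 → 16 → 8

Answer: 8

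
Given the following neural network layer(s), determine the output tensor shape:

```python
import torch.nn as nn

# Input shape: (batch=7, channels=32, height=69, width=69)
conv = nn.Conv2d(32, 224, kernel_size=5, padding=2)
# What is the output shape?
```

Input: (7, 32, 69, 69) -> Output: (7, 224, 69, 69)

Answer: (7, 224, 69, 69)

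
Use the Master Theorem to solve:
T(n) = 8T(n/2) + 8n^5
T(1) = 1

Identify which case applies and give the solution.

a=8, b=2, f(n)=8n^5. log_2(8) = 3. Since c=5 > 3 and the regularity condition holds (8(n/2)^5 = (8/2^5)n^5 with 8/2^5 < 1), Case 3 applies: T(n) = Θ(f(n)) = O(n^5).

Answer: O(n^5) - Case 3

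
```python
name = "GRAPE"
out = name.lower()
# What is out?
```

Trace:
`name = "GRAPE"` → name = 'GRAPE'
`out = name.lower()` → out = 'grape'
So out = 'grape'

Answer: 'grape'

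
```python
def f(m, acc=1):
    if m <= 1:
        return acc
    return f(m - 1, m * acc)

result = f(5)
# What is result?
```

Accumulator trace (n, acc): (5, 1) -> (4, 5) -> (3, 20) -> (2, 60) -> (1, 120) -> return 120

Answer: 120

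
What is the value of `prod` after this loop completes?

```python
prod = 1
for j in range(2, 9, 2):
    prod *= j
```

Product of even numbers 2 to 8
`prod` takes the values: 1 → 2 → 8 → 48 → 384

Answer: 384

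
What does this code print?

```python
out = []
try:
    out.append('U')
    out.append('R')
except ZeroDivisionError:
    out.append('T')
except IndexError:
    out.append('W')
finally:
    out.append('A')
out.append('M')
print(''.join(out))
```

Execution trace: 'U' (try body) → 'R' (try body, no exception) → 'A' (finally) → 'M' (after the try/except). Output: URAM

Answer: URAM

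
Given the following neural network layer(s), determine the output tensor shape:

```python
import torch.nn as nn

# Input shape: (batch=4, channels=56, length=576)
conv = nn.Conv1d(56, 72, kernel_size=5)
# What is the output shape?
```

Input: (4, 56, 576) -> Output: (4, 72, 572)

Answer: (4, 72, 572)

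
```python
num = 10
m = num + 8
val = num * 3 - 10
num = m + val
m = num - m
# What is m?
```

Trace:
`num = 10` → num = 10
`m = num + 8` → m = 18
`val = num * 3 - 10` → val = 20
`num = m + val` → num = 38
`m = num - m` → m = 20
So m = 20

Answer: 20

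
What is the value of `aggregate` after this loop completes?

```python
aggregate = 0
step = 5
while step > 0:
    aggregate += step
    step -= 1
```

Sum 5 down to 1
`aggregate` takes the values: 0 → 5 → 9 → 12 → 14 → 15

Answer: 15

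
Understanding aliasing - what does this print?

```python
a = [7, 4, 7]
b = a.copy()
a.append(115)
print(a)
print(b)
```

Key concept: list.copy() creates independent copy.
Step by step:
`a = [7, 4, 7]` → a = [7, 4, 7]
`b = a.copy()` → b = [7, 4, 7]
`a.append(115)` → a = [7, 4, 7, 115]
`print(a)` → prints [7, 4, 7, 115]
`print(b)` → prints [7, 4, 7]

Answer:
[7, 4, 7, 115]
[7, 4, 7]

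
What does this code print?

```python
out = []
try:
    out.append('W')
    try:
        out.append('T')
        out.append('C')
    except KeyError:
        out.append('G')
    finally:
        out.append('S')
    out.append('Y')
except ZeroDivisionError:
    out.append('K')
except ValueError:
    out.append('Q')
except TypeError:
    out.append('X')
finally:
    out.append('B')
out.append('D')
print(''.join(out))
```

Execution trace: 'W' (try body) → 'T' (inner try body) → 'C' (inner try body, no exception) → 'S' (inner finally) → 'Y' (try body, no exception) → 'B' (finally) → 'D' (after the try/except). Output: WTCSYBD

Answer: WTCSYBD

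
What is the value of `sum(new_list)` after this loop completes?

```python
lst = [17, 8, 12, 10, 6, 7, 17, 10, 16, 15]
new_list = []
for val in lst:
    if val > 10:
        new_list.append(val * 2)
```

Sum of doubled values > 10
`new_list` takes the values: [] → [34] → [34, 24] → [34, 24, 34] → [34, 24, 34, 32] → [34, 24, 34, 32, 30]
So `sum(new_list)` = 154

Answer: 154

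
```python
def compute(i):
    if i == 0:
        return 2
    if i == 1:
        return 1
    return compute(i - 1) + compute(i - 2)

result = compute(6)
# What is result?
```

Build up from base cases: compute(0)=2, compute(1)=1, compute(2)=3, compute(3)=4, compute(4)=7, compute(5)=11, compute(6)=18

Answer: 18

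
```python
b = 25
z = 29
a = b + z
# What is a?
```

Trace:
`b = 25` → b = 25
`z = 29` → z = 29
`a = b + z` → a = 54
So a = 54

Answer: 54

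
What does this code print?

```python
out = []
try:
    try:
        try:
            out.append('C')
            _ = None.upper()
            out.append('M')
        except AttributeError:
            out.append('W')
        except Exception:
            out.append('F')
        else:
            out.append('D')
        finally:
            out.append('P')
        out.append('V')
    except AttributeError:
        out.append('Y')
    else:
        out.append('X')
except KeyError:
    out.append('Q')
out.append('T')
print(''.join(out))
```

Execution trace: 'C' (inner try body) → 'W' (inner except AttributeError) → 'P' (inner finally) → 'V' (try body, no exception) → 'X' (else) → 'T' (after the try/except). Output: CWPVXT

Answer: CWPVXT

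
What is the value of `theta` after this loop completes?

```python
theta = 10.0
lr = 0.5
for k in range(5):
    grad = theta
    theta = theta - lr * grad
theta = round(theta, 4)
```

Gradient descent: w = 10.0 * (1 - 0.5)^5
`theta` takes the values: 10.0 → 5.0 → 2.5 → 1.25 → 0.625 → 0.3125

Answer: 0.3125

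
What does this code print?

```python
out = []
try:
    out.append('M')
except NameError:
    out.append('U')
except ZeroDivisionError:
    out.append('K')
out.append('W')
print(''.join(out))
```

Execution trace: 'M' (try body, no exception) → 'W' (after the try/except). Output: MW

Answer: MW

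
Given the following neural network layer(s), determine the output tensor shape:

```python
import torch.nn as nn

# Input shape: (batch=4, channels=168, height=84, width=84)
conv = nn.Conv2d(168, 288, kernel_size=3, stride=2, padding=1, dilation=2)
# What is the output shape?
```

Input: (4, 168, 84, 84) -> Output: (4, 288, 41, 41)

Answer: (4, 288, 41, 41)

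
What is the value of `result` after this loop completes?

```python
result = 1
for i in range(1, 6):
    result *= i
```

5! = 120
`result` takes the values: 1 → 2 → 6 → 24 → 120

Answer: 120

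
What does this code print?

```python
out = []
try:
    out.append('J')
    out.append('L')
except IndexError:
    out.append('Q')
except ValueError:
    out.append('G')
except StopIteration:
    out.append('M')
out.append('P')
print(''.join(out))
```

Execution trace: 'J' (try body) → 'L' (try body, no exception) → 'P' (after the try/except). Output: JLP

Answer: JLP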